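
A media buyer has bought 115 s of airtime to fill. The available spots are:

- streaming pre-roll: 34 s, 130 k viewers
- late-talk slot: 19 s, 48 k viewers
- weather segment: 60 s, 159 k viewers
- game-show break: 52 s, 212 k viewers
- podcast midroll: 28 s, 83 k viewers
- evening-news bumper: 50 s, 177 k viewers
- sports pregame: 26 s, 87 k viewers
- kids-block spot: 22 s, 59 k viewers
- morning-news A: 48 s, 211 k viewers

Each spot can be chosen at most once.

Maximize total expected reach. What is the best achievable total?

429

By expected reach per s: morning-news A 4.40, game-show break 4.08, streaming pre-roll 3.82, evening-news bumper 3.54 lead.
Filling by ratio: game-show break + morning-news A for 423, with 15 s left unused.
Dropping morning-news A frees 48 s; slotting in streaming pre-roll + sports pregame (60 s) lifts the total to 429 at 112 s.
The spare 3 s is too small for any remaining spot, and no exchange beats 429.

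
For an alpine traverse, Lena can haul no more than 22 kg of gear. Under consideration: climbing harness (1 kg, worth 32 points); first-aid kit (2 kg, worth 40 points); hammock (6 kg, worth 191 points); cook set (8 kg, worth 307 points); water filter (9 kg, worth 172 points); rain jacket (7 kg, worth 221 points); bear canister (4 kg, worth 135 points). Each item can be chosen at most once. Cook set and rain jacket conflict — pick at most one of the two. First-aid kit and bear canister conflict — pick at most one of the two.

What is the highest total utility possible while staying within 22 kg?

Taking climbing harness + hammock + cook set + bear canister: 19 kg used, 665 in utility.

665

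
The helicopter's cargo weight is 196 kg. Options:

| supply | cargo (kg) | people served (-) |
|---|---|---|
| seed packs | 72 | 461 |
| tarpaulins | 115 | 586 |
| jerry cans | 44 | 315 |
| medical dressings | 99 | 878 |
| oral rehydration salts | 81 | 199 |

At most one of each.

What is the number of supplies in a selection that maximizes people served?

Best achievable people served is 1339.
One optimal bundle: seed packs + medical dressings (171 kg).
All optima have 2 supplies.

2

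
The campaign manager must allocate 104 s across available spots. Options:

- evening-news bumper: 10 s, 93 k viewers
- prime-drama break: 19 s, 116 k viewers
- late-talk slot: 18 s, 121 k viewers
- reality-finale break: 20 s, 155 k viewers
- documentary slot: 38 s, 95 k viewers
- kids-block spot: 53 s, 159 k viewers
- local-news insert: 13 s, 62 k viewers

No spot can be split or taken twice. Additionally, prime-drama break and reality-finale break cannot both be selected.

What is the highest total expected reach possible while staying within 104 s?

Taking evening-news bumper + late-talk slot + reality-finale break + kids-block spot: 101 s used, 528 in expected reach.
The closest alternative, evening-news bumper + late-talk slot + reality-finale break + documentary slot + local-news insert, reaches only 526.

528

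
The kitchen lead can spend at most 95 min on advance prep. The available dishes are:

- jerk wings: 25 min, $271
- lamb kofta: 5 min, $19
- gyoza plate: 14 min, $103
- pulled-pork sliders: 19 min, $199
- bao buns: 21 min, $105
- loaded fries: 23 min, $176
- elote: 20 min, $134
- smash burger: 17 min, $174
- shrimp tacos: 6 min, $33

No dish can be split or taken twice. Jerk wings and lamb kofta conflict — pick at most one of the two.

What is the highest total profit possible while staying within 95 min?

Jerk wings + gyoza plate + pulled-pork sliders + elote + smash burger uses 95 of the 95 min and totals 881.

881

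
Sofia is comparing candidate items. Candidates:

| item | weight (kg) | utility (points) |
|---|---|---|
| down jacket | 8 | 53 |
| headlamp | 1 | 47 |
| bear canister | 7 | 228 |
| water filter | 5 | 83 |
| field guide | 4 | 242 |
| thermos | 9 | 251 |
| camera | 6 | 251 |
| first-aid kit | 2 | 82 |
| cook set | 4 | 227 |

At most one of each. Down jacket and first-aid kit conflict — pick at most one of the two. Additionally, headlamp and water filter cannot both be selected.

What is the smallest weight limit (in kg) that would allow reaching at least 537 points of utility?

Need the lightest bundle worth ≥ 537.
field guide + first-aid kit + cook set: 551 utility at 10 kg.
Below 10 kg the best achievable stays under 537.

10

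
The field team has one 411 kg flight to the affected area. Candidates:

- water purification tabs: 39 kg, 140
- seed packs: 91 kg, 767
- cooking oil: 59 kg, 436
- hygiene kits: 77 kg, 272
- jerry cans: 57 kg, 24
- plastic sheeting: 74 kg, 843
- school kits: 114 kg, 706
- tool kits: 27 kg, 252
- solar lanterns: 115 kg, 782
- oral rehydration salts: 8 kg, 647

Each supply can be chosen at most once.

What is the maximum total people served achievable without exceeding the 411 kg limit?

Greedy by ratio would take seed packs + cooking oil + plastic sheeting + tool kits + solar lanterns + oral rehydration salts: 374 kg used, total 3727.
Dropping cooking oil and tool kits frees 86 kg; slotting in school kits (114 kg) lifts the total to 3745 at 402 kg.
No other feasible combination exceeds 3745.

3745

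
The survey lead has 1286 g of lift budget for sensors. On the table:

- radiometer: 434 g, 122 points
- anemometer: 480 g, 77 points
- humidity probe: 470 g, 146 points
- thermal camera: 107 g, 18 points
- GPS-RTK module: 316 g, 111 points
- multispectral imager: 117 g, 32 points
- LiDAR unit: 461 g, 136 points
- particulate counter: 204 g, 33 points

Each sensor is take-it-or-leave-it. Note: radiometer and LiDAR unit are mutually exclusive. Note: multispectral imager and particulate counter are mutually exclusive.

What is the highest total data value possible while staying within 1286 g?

Best packing: humidity probe + GPS-RTK module + LiDAR unit — 1247 g, 393 total.
The spare 39 g is too small for any remaining sensor, and no feasible exchange beats 393.

393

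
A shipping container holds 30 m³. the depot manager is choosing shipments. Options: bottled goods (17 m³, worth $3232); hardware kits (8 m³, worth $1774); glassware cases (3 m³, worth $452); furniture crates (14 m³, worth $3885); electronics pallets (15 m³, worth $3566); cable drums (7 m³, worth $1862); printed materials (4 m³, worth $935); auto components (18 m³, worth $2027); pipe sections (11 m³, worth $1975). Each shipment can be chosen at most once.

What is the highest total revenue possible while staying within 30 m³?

7521

By revenue per m³: furniture crates 277.50, cable drums 266.00, electronics pallets 237.73, printed materials 233.75 lead.
Filling by ratio: glassware cases + furniture crates + cable drums + printed materials for 7134, with 2 m³ left unused.
Dropping glassware cases and printed materials frees 7 m³; slotting in hardware kits (8 m³) lifts the total to 7521 at 29 m³.
Nothing else within 30 m³ beats 7521.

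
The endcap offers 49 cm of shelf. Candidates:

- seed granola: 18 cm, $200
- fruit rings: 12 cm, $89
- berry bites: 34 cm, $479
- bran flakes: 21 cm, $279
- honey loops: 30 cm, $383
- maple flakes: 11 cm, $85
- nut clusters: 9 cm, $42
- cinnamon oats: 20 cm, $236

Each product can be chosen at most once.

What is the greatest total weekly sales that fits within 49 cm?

583

Ranking by ratio (weekly sales/cm): berry bites 14.09, bran flakes 13.29, honey loops 12.77.
Taking the top-ratio products first gives berry bites + maple flakes for 564 (45 cm).
Replace berry bites and maple flakes with seed granola + honey loops: the trade gains 19 net, giving 583 at 48 cm.
Every other selection either busts 49 cm or fails to beat 583.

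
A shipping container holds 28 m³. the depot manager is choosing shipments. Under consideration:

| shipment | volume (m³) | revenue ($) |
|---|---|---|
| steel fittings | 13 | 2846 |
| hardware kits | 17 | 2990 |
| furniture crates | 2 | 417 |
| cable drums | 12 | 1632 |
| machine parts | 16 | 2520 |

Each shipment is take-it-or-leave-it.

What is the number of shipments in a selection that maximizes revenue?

The maximum revenue within 28 m³ is 4895.
For example steel fittings + furniture crates + cable drums achieves it, using 27 m³.
Every optimal selection uses 3 shipments.

3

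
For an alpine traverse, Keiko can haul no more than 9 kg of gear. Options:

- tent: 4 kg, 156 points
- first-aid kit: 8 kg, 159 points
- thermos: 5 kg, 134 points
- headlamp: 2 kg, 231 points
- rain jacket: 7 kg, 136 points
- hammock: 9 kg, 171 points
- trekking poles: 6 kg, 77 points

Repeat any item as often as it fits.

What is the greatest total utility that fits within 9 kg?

924

Taking 4×headlamp: 8 kg used, 924 in utility.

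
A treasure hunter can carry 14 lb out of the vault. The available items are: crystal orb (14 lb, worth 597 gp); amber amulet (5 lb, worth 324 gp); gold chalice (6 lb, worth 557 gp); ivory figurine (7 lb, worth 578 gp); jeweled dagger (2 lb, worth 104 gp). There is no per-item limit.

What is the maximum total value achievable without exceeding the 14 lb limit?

1218

The ratio ordering already packs tightly: 2×gold chalice + jeweled dagger, 14 lb, 1218.
That's the maximum — no swap from here does better than 1218.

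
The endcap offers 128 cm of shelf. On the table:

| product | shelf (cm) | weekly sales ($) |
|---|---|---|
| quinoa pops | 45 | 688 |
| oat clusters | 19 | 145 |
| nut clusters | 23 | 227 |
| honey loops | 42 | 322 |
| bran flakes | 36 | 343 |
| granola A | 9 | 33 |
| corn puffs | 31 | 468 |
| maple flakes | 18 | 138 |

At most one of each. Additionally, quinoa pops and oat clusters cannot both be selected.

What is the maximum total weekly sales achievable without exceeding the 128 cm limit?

Best packing: quinoa pops + nut clusters + granola A + corn puffs + maple flakes — 126 cm, 1554 total.
Runner-up quinoa pops + bran flakes + granola A + corn puffs tops out at 1532.

1554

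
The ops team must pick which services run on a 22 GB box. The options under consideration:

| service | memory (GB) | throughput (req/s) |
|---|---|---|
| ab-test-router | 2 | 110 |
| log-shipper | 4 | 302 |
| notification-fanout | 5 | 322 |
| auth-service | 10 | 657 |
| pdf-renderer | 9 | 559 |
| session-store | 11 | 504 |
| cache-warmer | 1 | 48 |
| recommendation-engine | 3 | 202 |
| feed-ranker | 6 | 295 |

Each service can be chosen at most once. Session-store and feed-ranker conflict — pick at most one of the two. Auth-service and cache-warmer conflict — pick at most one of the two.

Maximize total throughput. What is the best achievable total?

1483

Ranking by ratio (throughput/GB): log-shipper 75.50, recommendation-engine 67.33, auth-service 65.70.
Best packing: log-shipper + notification-fanout + auth-service + recommendation-engine — 22 GB, 1483 total.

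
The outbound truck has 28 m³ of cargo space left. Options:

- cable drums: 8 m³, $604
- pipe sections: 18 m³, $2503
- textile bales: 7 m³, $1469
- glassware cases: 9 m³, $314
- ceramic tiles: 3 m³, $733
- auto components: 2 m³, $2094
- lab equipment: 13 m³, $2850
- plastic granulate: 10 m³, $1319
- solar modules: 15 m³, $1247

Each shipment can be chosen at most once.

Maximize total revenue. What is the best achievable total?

7146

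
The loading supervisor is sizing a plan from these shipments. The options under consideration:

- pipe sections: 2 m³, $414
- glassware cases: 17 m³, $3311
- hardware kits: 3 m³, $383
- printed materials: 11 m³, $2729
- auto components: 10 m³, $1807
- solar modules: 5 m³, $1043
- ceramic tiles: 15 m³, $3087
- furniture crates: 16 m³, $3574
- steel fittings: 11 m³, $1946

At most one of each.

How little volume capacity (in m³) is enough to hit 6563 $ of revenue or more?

29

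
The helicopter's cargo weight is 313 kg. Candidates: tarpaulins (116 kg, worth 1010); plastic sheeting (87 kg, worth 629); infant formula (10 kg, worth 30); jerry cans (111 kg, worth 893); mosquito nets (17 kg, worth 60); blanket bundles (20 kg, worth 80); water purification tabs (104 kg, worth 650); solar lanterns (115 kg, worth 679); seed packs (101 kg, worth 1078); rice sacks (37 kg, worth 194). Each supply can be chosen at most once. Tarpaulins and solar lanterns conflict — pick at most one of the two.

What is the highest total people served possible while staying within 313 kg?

By people served per kg: seed packs 10.67, tarpaulins 8.71, jerry cans 8.05 lead.
Taking tarpaulins + plastic sheeting + seed packs: 304 kg used, 2717 in people served.

2717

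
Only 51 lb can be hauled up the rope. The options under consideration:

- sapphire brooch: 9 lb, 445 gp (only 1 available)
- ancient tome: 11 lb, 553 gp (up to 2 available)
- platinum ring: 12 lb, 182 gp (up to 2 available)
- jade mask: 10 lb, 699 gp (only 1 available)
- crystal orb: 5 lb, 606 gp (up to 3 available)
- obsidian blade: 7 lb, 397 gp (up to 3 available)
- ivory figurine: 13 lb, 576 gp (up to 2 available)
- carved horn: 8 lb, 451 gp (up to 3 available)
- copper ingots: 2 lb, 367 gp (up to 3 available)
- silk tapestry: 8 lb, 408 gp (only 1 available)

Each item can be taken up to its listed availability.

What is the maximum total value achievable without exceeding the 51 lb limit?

4622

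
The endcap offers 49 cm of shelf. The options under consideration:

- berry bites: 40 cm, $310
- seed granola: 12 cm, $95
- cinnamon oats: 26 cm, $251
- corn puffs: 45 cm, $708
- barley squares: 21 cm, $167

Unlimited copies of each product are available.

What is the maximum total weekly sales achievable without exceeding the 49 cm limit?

By weekly sales per cm: corn puffs 15.73, cinnamon oats 9.65, barley squares 7.95, seed granola 7.92 lead.
The ratio ordering already packs tightly: corn puffs, 45 cm, 708.
That's the maximum — no swap from here does better than 708.

708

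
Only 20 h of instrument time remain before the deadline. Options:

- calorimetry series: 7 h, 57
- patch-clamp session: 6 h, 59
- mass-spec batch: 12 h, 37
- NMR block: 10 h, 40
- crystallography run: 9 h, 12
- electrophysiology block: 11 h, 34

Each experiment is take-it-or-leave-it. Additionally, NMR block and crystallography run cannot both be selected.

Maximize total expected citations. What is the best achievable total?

Best packing: calorimetry series + patch-clamp session — 13 h, 116 total.

116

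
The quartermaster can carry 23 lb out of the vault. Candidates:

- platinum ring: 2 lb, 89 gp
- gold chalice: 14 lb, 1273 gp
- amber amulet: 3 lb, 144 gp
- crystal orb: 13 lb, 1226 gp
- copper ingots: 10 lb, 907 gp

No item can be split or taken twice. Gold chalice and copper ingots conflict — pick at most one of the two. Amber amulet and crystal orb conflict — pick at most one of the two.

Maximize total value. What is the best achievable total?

2133

The ratio ordering already packs tightly: crystal orb + copper ingots, 23 lb, 2133.
Next best is platinum ring + gold chalice + amber amulet at 1506 (19 lb) — short by 627.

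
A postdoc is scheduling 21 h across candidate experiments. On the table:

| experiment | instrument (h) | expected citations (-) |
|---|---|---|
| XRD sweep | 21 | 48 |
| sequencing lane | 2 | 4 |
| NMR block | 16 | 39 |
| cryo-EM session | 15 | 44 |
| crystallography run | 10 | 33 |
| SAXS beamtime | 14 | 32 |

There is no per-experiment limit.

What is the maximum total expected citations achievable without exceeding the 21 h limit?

The ratio ordering already packs tightly: 2×crystallography run, 20 h, 66.
Every other selection either busts 21 h or fails to beat 66.

66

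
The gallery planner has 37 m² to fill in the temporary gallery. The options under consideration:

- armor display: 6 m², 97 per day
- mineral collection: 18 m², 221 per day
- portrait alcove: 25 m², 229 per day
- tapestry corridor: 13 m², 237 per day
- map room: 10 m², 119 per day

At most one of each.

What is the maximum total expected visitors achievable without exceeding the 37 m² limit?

The ratio ordering already packs tightly: armor display + mineral collection + tapestry corridor, 37 m², 555.
Nothing else within 37 m² beats 555.

555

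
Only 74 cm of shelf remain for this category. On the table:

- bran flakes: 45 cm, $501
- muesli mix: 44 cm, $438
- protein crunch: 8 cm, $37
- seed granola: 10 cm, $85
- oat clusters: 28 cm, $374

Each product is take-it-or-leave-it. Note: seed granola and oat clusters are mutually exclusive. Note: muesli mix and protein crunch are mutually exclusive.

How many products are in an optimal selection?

Best achievable weekly sales is 875.
bran flakes + oat clusters hits 875 at 73 cm.
Any selection reaching 875 contains exactly 2 products.

2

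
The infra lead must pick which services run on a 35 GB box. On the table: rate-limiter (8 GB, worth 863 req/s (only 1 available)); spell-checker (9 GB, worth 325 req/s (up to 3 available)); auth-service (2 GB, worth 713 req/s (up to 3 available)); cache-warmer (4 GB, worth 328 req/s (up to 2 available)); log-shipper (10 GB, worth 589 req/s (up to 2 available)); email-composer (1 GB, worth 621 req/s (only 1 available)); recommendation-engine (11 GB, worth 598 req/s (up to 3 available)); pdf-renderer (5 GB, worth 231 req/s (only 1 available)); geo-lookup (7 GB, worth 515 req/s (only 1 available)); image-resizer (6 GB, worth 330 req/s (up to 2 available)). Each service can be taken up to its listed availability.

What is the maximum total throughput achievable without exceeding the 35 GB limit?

Density check — email-composer 621.00, auth-service 356.50, rate-limiter 107.88 are the best per GB.
The ratio ordering already packs tightly: rate-limiter + 3×auth-service + 2×cache-warmer + email-composer + pdf-renderer + geo-lookup, 35 GB, 5025.
No other feasible combination exceeds 5025.

5025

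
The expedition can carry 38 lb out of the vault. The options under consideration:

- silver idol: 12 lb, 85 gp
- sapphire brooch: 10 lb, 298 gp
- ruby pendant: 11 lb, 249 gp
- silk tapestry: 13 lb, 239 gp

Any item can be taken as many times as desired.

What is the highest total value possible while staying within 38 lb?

894

By value per lb: sapphire brooch 29.80, ruby pendant 22.64, silk tapestry 18.38, silver idol 7.08 lead.
3×sapphire brooch uses 30 of the 38 lb and totals 894.
No other feasible combination exceeds 894.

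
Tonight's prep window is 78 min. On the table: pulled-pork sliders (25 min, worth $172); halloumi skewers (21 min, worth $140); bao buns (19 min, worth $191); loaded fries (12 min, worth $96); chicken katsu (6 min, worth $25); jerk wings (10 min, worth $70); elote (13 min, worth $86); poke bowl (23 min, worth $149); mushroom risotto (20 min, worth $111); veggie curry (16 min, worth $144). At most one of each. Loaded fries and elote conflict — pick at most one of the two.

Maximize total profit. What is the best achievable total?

Density check — bao buns 10.05, veggie curry 9.00, loaded fries 8.00, jerk wings 7.00 are the best per min.
Best packing: halloumi skewers + bao buns + loaded fries + jerk wings + veggie curry — 78 min, 641 total.

641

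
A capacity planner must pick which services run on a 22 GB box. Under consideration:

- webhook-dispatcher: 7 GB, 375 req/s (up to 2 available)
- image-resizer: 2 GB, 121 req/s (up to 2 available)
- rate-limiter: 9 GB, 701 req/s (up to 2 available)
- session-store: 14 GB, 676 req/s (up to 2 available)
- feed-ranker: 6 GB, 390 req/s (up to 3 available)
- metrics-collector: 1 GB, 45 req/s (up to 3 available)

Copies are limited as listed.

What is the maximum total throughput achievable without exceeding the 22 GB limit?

The ratio ordering already packs tightly: 2×image-resizer + 2×rate-limiter, 22 GB, 1644.
That's the maximum — no swap from here does better than 1644.

1644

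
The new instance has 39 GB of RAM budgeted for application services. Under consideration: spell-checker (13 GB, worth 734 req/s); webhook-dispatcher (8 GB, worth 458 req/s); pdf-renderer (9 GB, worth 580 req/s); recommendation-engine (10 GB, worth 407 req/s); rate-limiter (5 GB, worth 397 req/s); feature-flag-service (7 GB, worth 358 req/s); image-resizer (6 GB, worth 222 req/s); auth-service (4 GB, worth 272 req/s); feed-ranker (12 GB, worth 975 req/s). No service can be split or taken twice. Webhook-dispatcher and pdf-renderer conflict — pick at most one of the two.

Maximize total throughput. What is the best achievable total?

Spell-checker + pdf-renderer + rate-limiter + feed-ranker uses 39 of the 39 GB and totals 2686.
Every other selection either busts 39 GB or breaks a pairing rule or fails to beat 2686.

2686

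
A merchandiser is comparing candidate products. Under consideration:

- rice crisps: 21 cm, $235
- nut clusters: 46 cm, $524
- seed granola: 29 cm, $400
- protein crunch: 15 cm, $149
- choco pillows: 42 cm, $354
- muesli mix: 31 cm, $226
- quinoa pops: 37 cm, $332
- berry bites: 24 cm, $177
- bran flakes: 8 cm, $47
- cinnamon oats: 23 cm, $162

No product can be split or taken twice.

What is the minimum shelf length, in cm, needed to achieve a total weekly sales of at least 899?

75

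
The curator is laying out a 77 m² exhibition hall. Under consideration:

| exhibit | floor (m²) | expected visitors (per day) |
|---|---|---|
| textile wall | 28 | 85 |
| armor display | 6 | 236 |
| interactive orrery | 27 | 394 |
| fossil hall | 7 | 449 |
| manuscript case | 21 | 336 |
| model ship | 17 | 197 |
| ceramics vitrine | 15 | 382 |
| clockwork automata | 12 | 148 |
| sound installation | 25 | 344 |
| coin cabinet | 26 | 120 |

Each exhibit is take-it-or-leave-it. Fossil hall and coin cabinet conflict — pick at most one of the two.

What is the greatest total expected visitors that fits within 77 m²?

Armor display + interactive orrery + fossil hall + manuscript case + ceramics vitrine uses 76 of the 77 m² and totals 1797.
Next best is armor display + fossil hall + manuscript case + ceramics vitrine + sound installation at 1747 (74 m²) — short by 50.

1797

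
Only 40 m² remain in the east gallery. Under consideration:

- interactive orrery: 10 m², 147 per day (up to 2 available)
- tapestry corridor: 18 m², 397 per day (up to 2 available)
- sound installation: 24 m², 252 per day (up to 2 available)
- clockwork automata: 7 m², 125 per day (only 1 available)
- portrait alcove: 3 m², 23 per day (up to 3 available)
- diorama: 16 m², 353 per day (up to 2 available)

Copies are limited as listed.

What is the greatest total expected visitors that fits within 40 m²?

The ratio ordering already packs tightly: clockwork automata + 2×diorama, 39 m², 831.
Every other selection either busts 40 m² or exceeds an availability limit or fails to beat 831.

831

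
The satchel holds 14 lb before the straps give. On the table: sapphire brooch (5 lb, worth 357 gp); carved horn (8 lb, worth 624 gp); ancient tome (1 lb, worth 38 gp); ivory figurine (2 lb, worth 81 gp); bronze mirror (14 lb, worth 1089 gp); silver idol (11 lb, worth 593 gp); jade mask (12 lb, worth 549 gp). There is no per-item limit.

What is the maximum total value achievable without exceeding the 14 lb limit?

Greedy by ratio would take sapphire brooch + carved horn + ancient tome: 14 lb used, total 1019.
Dropping sapphire brooch and carved horn and ancient tome frees 14 lb; slotting in bronze mirror (14 lb) lifts the total to 1089 at 14 lb.
Nothing else within 14 lb beats 1089.

1089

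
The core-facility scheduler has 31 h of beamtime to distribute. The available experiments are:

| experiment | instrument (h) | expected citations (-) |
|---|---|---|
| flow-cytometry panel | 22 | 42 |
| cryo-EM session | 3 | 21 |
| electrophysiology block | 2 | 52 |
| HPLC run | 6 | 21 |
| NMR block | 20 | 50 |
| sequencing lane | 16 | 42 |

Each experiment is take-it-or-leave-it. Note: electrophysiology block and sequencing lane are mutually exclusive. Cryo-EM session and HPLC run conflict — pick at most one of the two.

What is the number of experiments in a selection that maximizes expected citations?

3

Best achievable expected citations is 123.
One optimal bundle: cryo-EM session + electrophysiology block + NMR block (25 h).
All optima have 3 experiments.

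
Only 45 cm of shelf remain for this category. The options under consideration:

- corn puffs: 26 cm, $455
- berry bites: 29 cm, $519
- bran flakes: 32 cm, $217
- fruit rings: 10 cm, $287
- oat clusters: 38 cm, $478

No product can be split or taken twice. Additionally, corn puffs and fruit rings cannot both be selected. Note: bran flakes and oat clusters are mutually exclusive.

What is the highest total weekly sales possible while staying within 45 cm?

806

By weekly sales per cm: fruit rings 28.70, berry bites 17.90, corn puffs 17.50, oat clusters 12.58 lead.
The ratio ordering already packs tightly: berry bites + fruit rings, 39 cm, 806.
Runner-up berry bites tops out at 519.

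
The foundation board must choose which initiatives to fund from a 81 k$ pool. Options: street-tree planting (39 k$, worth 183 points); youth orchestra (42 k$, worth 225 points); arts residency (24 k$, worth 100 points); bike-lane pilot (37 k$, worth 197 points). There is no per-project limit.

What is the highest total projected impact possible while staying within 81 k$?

422

The ratio ordering already packs tightly: youth orchestra + bike-lane pilot, 79 k$, 422.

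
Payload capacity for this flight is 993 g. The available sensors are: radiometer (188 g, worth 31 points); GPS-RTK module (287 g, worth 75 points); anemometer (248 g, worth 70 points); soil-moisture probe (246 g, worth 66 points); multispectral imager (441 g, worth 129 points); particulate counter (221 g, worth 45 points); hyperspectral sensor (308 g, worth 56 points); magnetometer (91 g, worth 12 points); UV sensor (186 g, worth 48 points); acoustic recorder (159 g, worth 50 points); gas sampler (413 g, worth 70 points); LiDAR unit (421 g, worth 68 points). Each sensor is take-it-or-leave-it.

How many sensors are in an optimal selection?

3

Best achievable data value is 274.
One optimal bundle: GPS-RTK module + anemometer + multispectral imager (976 g).
Every optimal selection uses 3 sensors.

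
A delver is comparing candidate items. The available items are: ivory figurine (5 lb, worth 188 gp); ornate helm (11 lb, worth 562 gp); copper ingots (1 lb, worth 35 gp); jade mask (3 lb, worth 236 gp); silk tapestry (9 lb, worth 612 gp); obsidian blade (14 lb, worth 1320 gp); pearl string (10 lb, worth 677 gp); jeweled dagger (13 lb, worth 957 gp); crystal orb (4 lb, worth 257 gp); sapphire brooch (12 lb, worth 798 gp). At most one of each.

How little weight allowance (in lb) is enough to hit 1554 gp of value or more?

Minimise lb subject to total value ≥ 1554.
jade mask + obsidian blade reaches 1556 using 17 lb.
Any bundle with less than 17 lb falls short of 1554.

17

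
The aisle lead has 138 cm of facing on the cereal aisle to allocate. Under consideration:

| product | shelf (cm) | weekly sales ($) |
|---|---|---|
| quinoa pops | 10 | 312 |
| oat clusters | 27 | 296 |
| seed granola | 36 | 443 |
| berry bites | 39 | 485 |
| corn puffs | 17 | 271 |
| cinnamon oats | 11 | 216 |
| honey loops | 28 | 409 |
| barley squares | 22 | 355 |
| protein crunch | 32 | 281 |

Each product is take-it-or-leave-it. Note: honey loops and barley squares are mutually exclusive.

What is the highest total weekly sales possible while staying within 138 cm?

Best packing: quinoa pops + seed granola + berry bites + corn puffs + cinnamon oats + barley squares — 135 cm, 2082 total.
Runner-up quinoa pops + oat clusters + berry bites + corn puffs + cinnamon oats + honey loops tops out at 1989.

2082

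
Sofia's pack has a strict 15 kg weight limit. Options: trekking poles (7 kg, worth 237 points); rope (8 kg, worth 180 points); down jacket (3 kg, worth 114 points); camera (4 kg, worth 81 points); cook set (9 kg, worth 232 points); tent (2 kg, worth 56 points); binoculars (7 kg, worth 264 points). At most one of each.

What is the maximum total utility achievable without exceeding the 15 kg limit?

Ranking by ratio (utility/kg): down jacket 38.00, binoculars 37.71, trekking poles 33.86.
Filling by ratio: down jacket + tent + binoculars for 434, with 3 kg left unused.
The 5 kg tied up in down jacket and tent is better spent on trekking poles — total rises to 501 (14 kg).
No other feasible combination exceeds 501.

501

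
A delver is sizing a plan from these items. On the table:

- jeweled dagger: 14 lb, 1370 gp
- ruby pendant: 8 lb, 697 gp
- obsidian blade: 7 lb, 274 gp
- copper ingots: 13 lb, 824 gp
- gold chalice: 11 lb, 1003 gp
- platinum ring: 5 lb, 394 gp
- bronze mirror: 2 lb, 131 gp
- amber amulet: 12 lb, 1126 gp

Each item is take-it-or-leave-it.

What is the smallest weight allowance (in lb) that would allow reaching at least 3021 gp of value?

Need the lightest bundle worth ≥ 3021.
jeweled dagger + ruby pendant + gold chalice reaches 3070 using 33 lb.
Below 33 lb the best achievable stays under 3021.

33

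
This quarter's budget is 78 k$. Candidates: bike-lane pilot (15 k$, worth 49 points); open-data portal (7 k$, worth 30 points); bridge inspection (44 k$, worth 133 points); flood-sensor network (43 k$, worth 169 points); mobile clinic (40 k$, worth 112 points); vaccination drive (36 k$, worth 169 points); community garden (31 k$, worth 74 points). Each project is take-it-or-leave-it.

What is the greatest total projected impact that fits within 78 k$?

281

Filling by ratio: bike-lane pilot + open-data portal + vaccination drive for 248, with 20 k$ left unused.
The 22 k$ tied up in bike-lane pilot and open-data portal is better spent on mobile clinic — total rises to 281 (76 k$).
That's the maximum — no swap from here does better than 281.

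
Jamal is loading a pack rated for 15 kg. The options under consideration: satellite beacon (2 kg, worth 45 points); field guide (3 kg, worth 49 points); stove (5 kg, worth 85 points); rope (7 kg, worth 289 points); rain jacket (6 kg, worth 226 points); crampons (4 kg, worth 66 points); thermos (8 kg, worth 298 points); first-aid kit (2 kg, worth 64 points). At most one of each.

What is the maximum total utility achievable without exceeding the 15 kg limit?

A density-first pass picks rope + rain jacket + first-aid kit — 579 at 15 kg.
Dropping rain jacket and first-aid kit frees 8 kg; slotting in thermos (8 kg) lifts the total to 587 at 15 kg.
Every other selection either busts 15 kg or fails to beat 587.

587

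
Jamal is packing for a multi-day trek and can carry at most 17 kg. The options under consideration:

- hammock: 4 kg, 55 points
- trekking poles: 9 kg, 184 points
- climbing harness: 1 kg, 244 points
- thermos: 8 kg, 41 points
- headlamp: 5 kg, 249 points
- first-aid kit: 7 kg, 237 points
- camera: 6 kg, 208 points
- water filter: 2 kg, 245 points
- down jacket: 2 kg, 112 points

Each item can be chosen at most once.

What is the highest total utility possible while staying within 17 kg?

The ratio heuristic lands on climbing harness + headlamp + camera + water filter + down jacket (1058) but leaves 1 kg idle.
The 6 kg tied up in camera is better spent on first-aid kit — total rises to 1087 (17 kg).
No other feasible combination exceeds 1087.

1087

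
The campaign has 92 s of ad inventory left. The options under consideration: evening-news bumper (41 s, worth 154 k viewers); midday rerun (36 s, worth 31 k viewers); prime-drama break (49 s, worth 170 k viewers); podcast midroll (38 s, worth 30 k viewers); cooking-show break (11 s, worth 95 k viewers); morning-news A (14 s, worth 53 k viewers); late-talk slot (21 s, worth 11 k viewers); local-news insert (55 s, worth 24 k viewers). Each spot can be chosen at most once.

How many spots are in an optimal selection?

2

Best achievable expected reach is 324.
For example evening-news bumper + prime-drama break achieves it, using 90 s.
All optima have 2 spots.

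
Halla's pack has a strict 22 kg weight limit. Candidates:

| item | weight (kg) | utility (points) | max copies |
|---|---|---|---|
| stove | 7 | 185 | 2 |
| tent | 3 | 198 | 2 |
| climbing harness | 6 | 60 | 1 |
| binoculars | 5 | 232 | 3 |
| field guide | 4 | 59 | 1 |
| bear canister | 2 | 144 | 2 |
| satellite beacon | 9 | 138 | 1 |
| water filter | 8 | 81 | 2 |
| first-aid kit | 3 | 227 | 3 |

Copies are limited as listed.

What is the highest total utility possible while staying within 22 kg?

1453

Density check — first-aid kit 75.67, bear canister 72.00, tent 66.00 are the best per kg.
Taking the top-ratio items first gives 2×tent + 2×bear canister + 3×first-aid kit for 1365 (19 kg).
Replace bear canister with binoculars: the trade gains 88 net, giving 1453 at 22 kg.
That's the maximum — no swap from here does better than 1453.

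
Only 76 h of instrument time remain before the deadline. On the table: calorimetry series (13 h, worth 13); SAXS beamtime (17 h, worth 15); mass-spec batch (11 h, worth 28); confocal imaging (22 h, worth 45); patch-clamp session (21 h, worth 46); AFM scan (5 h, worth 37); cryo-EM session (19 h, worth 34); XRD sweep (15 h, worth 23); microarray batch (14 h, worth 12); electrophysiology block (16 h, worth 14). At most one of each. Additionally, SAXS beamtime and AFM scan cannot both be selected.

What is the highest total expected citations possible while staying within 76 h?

179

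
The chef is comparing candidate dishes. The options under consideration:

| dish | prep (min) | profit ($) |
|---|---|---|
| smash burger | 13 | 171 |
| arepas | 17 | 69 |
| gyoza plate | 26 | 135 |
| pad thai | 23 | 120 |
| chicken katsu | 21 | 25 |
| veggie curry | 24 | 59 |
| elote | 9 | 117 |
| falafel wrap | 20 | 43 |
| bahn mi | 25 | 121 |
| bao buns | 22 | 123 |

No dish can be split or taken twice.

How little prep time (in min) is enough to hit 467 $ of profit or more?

61

Minimise min subject to total profit ≥ 467.
smash burger + arepas + elote + bao buns: 480 profit at 61 min.
Any bundle with less than 61 min falls short of 467.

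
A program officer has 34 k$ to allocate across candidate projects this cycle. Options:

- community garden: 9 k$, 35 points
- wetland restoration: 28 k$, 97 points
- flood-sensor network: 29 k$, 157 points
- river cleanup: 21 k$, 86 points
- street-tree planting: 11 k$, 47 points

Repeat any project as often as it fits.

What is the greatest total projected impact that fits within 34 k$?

157

Best packing: flood-sensor network — 29 k$, 157 total.
The spare 5 k$ is too small for any remaining project, and no exchange beats 157.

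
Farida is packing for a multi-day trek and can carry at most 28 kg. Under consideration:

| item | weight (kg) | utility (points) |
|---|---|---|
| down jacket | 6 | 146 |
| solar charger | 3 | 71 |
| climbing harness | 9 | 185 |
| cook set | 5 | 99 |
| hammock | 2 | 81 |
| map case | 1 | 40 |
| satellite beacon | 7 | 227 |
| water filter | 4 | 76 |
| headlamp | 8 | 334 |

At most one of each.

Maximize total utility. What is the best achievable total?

Taking the top-ratio items first gives down jacket + solar charger + hammock + map case + satellite beacon + headlamp for 899 (27 kg).
Dropping solar charger frees 3 kg; slotting in water filter (4 kg) lifts the total to 904 at 28 kg.
Every other selection either busts 28 kg or fails to beat 904.

904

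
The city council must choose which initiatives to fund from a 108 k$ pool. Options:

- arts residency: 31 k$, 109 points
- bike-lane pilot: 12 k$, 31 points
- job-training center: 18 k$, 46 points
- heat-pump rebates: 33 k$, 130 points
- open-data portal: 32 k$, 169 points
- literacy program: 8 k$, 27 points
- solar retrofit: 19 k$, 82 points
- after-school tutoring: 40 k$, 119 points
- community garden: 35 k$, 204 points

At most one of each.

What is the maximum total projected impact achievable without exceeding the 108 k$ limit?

By projected impact per k$: community garden 5.83, open-data portal 5.28, solar retrofit 4.32, heat-pump rebates 3.94 lead.
Filling by ratio: bike-lane pilot + open-data portal + literacy program + solar retrofit + community garden for 513, with 2 k$ left unused.
The 31 k$ tied up in bike-lane pilot and solar retrofit is better spent on heat-pump rebates — total rises to 530 (108 k$).

530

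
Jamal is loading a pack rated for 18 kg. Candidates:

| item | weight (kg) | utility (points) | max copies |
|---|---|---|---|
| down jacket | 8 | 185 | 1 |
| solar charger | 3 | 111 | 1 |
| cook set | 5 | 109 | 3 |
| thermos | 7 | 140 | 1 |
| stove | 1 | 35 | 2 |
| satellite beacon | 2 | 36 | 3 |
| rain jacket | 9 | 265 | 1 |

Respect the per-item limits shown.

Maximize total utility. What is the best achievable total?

520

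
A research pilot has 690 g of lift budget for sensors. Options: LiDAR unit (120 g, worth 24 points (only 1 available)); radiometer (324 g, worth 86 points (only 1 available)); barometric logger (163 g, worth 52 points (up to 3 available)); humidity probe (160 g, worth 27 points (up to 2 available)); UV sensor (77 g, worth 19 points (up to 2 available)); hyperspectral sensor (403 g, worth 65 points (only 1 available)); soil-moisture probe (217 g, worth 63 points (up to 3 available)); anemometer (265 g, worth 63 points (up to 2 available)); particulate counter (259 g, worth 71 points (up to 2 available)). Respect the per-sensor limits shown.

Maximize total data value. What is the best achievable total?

By data value per g: barometric logger 0.32, soil-moisture probe 0.29, particulate counter 0.27, radiometer 0.27 lead.
Taking the top-ratio sensors first gives 3×barometric logger + 2×UV sensor for 194 (643 g).
Replace UV sensor with LiDAR unit: the trade gains 5 net, giving 199 at 686 g.

199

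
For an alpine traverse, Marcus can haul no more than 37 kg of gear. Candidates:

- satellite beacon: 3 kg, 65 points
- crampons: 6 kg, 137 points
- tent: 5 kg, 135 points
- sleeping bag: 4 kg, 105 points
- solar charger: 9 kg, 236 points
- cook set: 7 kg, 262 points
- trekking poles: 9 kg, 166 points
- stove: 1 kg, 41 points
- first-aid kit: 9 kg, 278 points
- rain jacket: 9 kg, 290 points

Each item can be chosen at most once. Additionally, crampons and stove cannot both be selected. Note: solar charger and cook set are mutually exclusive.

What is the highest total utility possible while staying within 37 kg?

Filling by ratio: tent + sleeping bag + cook set + stove + first-aid kit + rain jacket for 1111, with 2 kg left unused.
Replace stove with satellite beacon: the trade gains 24 net, giving 1135 at 37 kg.
Runner-up tent + sleeping bag + cook set + stove + first-aid kit + rain jacket tops out at 1111.

1135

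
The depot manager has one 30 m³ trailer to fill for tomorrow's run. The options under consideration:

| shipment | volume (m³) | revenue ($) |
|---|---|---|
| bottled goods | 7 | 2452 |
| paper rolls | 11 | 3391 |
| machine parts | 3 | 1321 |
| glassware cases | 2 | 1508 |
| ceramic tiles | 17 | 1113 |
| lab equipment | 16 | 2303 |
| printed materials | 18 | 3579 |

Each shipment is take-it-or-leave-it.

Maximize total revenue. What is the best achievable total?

By revenue per m³: glassware cases 754.00, machine parts 440.33, bottled goods 350.29 lead.
Greedy by ratio would take bottled goods + paper rolls + machine parts + glassware cases: 23 m³ used, total 8672.
Dropping paper rolls frees 11 m³; slotting in printed materials (18 m³) lifts the total to 8860 at 30 m³.

8860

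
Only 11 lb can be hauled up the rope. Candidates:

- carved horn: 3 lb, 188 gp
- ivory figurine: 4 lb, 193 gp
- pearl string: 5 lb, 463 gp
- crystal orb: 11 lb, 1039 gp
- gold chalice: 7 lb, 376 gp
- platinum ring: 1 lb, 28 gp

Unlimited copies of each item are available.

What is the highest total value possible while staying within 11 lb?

Crystal orb uses 11 of the 11 lb and totals 1039.
Nothing else within 11 lb beats 1039.

1039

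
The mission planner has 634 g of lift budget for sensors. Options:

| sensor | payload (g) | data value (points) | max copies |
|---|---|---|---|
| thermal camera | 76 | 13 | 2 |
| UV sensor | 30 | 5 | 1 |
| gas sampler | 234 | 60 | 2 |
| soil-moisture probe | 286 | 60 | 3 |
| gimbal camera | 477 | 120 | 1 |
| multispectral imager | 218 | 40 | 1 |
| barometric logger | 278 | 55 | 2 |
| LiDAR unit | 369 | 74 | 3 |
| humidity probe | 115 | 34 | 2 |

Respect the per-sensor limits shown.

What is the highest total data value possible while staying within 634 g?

159

By data value per g: humidity probe 0.30, gas sampler 0.26, gimbal camera 0.25, soil-moisture probe 0.21 lead.
The ratio heuristic lands on 2×thermal camera + gas sampler + 2×humidity probe (154) but leaves 18 g idle.
A better packing is UV sensor + gimbal camera + humidity probe: 622 g, total 159.
Nothing else within 634 g beats 159.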